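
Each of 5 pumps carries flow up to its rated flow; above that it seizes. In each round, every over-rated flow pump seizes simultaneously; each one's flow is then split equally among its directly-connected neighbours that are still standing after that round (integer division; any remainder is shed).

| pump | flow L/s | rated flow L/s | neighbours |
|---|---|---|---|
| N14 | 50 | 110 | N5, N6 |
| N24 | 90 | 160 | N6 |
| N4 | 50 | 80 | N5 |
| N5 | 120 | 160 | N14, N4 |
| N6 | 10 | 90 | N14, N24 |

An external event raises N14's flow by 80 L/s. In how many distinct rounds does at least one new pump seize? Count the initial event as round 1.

3

Round 1 — N14 at 130 > 110. N14 seizes.
  N14 sheds 130 L/s to N5, N6: 65 each.
    N5: 120+65 = 185 > 160
    N6: 10+65 = 75 ≤ 90
Round 2 — N5 seizes.
  N5 sheds 185 L/s to N4: 185 each.
    N4: 50+185 = 235 > 80
Round 3 — N4 seizes.
  N4 sheds 235 L/s: no online neighbours, lost.
No further seizures.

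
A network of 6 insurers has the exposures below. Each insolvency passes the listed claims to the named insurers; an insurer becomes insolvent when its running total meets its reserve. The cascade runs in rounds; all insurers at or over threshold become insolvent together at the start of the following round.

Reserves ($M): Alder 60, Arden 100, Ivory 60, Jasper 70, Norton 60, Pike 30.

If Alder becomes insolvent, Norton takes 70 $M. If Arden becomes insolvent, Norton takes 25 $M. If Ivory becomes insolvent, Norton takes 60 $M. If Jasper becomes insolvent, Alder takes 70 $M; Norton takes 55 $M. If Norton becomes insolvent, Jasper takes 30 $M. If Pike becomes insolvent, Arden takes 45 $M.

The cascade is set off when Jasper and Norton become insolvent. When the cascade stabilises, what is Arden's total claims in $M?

0

Round 1 — Jasper, Norton become insolvent (initial).
  Alder: +70 → 70 ≥ 60
Round 2 — Alder becomes insolvent.
No further insolvencies.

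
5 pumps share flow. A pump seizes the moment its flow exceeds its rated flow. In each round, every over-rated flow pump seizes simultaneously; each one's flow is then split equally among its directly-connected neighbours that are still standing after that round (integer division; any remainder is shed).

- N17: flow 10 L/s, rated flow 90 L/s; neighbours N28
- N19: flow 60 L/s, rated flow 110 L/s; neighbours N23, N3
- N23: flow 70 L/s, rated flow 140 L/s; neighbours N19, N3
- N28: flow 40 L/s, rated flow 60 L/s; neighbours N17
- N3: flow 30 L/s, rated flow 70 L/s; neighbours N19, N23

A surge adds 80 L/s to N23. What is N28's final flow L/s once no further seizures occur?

Round 1 — N23 at 150 > 140. N23 seizes.
  N23 sheds 150 L/s to N19, N3: 75 each.
    N19: 60+75 = 135 > 110
    N3: 30+75 = 105 > 70
Round 2 — N19, N3 seize.
  N19 sheds 135 L/s: no online neighbours, lost.
  N3 sheds 105 L/s: no online neighbours, lost.
No further seizures.

40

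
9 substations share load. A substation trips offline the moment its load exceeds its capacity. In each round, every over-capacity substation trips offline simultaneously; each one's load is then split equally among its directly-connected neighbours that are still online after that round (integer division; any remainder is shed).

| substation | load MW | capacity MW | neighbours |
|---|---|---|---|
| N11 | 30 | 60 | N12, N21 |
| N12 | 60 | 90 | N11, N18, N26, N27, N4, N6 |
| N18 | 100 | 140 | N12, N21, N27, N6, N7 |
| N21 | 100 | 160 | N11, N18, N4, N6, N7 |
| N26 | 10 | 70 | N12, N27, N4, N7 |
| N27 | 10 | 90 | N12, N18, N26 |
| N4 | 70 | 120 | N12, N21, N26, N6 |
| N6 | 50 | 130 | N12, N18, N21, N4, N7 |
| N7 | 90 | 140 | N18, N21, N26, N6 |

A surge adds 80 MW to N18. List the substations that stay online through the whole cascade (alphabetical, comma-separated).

Round 1 — N18 at 180 > 140. N18 trips offline.
  N18 sheds 180 MW to N12, N21, N27, N6, N7: 36 each.
    N12: 60+36 = 96 > 90
    N21: 100+36 = 136 ≤ 160
    N27: 10+36 = 46 ≤ 90
    N6: 50+36 = 86 ≤ 130
    N7: 90+36 = 126 ≤ 140
Round 2 — N12 trips offline.
  N12 sheds 96 MW to N11, N26, N27, N4, N6: 19 each (1 lost).
    N11: 30+19 = 49 ≤ 60
    N26: 10+19 = 29 ≤ 70
    N27: 46+19 = 65 ≤ 90
    N4: 70+19 = 89 ≤ 120
    N6: 86+19 = 105 ≤ 130
No further trips.

N11, N21, N26, N27, N4, N6, N7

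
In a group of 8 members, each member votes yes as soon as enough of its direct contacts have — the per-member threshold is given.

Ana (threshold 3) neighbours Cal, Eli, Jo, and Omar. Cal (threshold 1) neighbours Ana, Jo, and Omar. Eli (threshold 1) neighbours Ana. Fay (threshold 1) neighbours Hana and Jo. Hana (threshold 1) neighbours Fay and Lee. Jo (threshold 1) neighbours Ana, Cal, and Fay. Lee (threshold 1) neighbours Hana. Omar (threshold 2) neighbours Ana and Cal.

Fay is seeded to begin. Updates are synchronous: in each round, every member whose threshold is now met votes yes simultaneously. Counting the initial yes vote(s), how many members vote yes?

5

Round 1 — Fay votes yes (initial).
Round 2 — checking thresholds:
  Hana: 1 of 2 neighbours ≥ 1, votes yes.
  Jo: 1 of 3 neighbours ≥ 1, votes yes.
Round 3 — checking thresholds:
  Ana: 1 of 4 neighbours < 3, holds.
  Cal: 1 of 3 neighbours ≥ 1, votes yes.
  Lee: 1 of 1 neighbours ≥ 1, votes yes.
Round 4 — no new yes votes; cascade stops.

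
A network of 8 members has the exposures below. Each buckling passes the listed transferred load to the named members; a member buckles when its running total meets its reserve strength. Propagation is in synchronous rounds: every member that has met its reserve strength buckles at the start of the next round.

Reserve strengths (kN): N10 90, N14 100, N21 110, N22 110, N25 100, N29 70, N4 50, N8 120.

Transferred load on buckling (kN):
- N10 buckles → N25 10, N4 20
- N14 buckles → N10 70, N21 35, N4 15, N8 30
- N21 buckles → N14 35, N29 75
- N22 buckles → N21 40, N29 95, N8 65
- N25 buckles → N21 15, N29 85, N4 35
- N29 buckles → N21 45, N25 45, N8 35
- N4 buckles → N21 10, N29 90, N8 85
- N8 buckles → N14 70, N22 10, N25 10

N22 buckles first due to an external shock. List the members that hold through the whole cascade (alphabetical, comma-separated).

Round 1 — N22 buckles (initial).
  N21: +40 → 40 < 110
  N29: +95 → 95 ≥ 70
  N8: +65 → 65 < 120
Round 2 — N29 buckles.
  N21: +45 → 85 < 110
  N25: +45 → 45 < 100
  N8: +35 → 100 < 120
No further bucklings.

N10, N14, N21, N25, N4, N8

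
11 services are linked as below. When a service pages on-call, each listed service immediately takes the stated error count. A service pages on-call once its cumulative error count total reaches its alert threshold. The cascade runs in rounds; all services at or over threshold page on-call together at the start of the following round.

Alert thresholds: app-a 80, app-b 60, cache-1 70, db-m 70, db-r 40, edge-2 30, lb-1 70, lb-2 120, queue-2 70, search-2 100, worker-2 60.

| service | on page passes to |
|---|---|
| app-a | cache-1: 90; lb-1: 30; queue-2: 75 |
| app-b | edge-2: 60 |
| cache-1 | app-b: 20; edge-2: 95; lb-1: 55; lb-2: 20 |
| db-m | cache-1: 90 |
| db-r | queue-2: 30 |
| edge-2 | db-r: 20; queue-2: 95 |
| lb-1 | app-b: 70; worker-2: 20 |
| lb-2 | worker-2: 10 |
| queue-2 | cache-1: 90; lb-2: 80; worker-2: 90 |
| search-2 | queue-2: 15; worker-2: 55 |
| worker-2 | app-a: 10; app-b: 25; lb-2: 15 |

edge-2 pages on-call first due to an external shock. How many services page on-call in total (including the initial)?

Round 1 — edge-2 pages on-call (initial).
  db-r: +20 → 20 < 40
  queue-2: +95 → 95 ≥ 70
Round 2 — queue-2 pages on-call.
  cache-1: +90 → 90 ≥ 70
  lb-2: +80 → 80 < 120
  worker-2: +90 → 90 ≥ 60
Round 3 — cache-1, worker-2 page on-call.
  app-a: +10 → 10 < 80
  app-b: +20+25 → 45 < 60
  lb-1: +55 → 55 < 70
  lb-2: +20+15 → 115 < 120
No further pages.

4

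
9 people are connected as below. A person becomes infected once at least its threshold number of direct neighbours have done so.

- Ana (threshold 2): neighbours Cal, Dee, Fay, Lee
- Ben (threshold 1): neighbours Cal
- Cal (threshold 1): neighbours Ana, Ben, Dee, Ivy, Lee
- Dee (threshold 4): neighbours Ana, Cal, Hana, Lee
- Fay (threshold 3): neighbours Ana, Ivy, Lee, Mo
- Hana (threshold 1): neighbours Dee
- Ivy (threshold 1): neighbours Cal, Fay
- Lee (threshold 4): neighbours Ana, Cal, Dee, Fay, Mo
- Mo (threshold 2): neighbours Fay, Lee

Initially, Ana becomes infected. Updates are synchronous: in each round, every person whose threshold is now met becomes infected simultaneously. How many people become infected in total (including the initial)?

Round 1 — Ana becomes infected (initial).
Round 2 — checking thresholds:
  Cal: 1 of 5 neighbours ≥ 1, becomes infected.
  Dee: 1 of 4 neighbours < 4, holds.
  Fay: 1 of 4 neighbours < 3, holds.
  Lee: 1 of 5 neighbours < 4, holds.
Round 3 — checking thresholds:
  Ben: 1 of 1 neighbours ≥ 1, becomes infected.
  Dee: 2 of 4 neighbours < 4, holds.
  Fay: 1 of 4 neighbours < 3, holds.
  Ivy: 1 of 2 neighbours ≥ 1, becomes infected.
  Lee: 2 of 5 neighbours < 4, holds.
Round 4 — no new infections; cascade stops.

4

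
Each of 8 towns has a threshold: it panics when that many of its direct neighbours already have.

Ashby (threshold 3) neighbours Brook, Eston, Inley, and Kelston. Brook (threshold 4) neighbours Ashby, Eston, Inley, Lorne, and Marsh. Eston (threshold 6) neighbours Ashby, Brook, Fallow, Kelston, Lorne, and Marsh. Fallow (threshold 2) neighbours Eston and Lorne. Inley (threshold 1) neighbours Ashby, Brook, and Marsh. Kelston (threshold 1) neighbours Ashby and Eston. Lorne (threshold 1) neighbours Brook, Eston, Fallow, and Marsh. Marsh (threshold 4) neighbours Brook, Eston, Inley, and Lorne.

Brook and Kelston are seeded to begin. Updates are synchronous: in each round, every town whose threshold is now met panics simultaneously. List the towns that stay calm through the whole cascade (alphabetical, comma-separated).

Eston, Fallow, Marsh

Round 1 — Brook, Kelston panic (initial).
Round 2 — checking thresholds:
  Ashby: 2 of 4 neighbours < 3, holds.
  Eston: 2 of 6 neighbours < 6, holds.
  Inley: 1 of 3 neighbours ≥ 1, panics.
  Lorne: 1 of 4 neighbours ≥ 1, panics.
  Marsh: 1 of 4 neighbours < 4, holds.
Round 3 — checking thresholds:
  Ashby: 3 of 4 neighbours ≥ 3, panics.
  Eston: 3 of 6 neighbours < 6, holds.
  Fallow: 1 of 2 neighbours < 2, holds.
  Marsh: 3 of 4 neighbours < 4, holds.
Round 4 — no new panics; cascade stops.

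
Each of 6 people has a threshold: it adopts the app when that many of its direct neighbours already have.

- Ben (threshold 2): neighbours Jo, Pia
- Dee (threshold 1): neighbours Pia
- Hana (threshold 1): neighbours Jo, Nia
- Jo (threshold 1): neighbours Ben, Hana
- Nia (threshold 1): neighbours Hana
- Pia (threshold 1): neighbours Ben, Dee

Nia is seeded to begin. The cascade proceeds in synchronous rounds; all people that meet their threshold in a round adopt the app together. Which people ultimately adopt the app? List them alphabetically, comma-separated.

Round 1 — Nia adopts the app (initial).
Round 2 — checking thresholds:
  Hana: 1 of 2 neighbours ≥ 1, adopts the app.
Round 3 — checking thresholds:
  Jo: 1 of 2 neighbours ≥ 1, adopts the app.
Round 4 — no new adoptions; cascade stops.

Hana, Jo, Nia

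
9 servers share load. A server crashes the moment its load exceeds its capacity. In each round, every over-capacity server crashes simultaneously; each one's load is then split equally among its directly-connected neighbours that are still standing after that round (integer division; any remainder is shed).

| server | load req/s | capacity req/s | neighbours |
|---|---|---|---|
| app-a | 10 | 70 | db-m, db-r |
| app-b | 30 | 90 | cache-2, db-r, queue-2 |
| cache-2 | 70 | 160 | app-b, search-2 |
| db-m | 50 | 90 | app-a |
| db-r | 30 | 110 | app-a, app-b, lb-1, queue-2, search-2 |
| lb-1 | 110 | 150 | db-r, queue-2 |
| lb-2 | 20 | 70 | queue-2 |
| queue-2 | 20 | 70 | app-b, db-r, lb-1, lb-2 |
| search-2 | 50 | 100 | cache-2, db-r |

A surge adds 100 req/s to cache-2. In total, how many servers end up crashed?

8

Round 1 — cache-2 at 170 > 160. cache-2 crashes.
  cache-2 sheds 170 req/s to app-b, search-2: 85 each.
    app-b: 30+85 = 115 > 90
    search-2: 50+85 = 135 > 100
Round 2 — app-b, search-2 crash.
  app-b sheds 115 req/s to db-r, queue-2: 57 each (1 lost).
    db-r: 30+57 = 87 ≤ 110
    queue-2: 20+57 = 77 > 70
  search-2 sheds 135 req/s to db-r: 135 each.
    db-r: 87+135 = 222 > 110
Round 3 — db-r, queue-2 crash.
  db-r sheds 222 req/s to app-a, lb-1: 111 each.
    app-a: 10+111 = 121 > 70
    lb-1: 110+111 = 221 > 150
  queue-2 sheds 77 req/s to lb-1, lb-2: 38 each (1 lost).
    lb-1: 221+38 = 259 > 150
    lb-2: 20+38 = 58 ≤ 70
Round 4 — app-a, lb-1 crash.
  app-a sheds 121 req/s to db-m: 121 each.
    db-m: 50+121 = 171 > 90
  lb-1 sheds 259 req/s: no online neighbours, lost.
Round 5 — db-m crashes.
  db-m sheds 171 req/s: no online neighbours, lost.
No further crashes.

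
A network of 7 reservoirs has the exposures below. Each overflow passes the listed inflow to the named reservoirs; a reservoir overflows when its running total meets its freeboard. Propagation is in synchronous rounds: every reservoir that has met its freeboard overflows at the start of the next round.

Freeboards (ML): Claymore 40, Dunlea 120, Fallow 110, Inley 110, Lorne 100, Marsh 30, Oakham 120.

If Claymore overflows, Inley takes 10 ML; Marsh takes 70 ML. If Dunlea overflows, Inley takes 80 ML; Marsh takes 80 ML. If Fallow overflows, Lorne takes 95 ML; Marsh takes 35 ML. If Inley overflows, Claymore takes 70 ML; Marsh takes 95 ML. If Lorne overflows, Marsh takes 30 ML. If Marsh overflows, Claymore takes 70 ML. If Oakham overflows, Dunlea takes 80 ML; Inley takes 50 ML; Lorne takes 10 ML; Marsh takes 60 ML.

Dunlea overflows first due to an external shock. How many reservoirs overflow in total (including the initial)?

3

Round 1 — Dunlea overflows (initial).
  Inley: +80 → 80 < 110
  Marsh: +80 → 80 ≥ 30
Round 2 — Marsh overflows.
  Claymore: +70 → 70 ≥ 40
Round 3 — Claymore overflows.
  Inley: +10 → 90 < 110
No further overflows.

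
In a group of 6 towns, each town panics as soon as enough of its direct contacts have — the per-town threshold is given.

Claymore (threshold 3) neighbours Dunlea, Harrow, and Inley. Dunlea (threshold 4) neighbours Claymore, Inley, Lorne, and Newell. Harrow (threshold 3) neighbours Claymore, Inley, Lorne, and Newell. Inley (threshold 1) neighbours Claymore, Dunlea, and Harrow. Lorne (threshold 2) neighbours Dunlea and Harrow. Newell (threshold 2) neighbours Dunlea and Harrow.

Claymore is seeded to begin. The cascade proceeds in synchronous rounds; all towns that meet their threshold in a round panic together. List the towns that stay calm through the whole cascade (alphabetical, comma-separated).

Round 1 — Claymore panics (initial).
Round 2 — checking thresholds:
  Dunlea: 1 of 4 neighbours < 4, holds.
  Harrow: 1 of 4 neighbours < 3, holds.
  Inley: 1 of 3 neighbours ≥ 1, panics.
Round 3 — no new panics; cascade stops.

Dunlea, Harrow, Lorne, Newell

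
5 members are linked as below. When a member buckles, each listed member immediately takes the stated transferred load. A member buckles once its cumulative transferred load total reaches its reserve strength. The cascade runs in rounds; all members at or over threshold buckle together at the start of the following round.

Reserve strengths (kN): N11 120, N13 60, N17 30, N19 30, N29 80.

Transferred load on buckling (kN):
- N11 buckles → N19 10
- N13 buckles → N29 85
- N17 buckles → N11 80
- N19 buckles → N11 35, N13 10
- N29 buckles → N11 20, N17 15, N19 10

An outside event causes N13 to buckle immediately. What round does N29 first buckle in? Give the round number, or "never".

2

Round 1 — N13 buckles (initial).
  N29: +85 → 85 ≥ 80
Round 2 — N29 buckles.
  N11: +20 → 20 < 120
  N17: +15 → 15 < 30
  N19: +10 → 10 < 30
No further bucklings.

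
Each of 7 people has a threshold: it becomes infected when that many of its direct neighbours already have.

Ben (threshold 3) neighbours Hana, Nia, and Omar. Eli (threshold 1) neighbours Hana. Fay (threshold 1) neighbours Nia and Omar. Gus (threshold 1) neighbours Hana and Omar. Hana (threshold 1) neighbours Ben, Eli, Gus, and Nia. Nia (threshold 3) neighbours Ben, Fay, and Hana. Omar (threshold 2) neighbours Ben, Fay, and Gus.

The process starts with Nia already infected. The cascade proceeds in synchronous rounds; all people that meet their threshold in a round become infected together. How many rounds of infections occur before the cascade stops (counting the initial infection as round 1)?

5

Round 1 — Nia becomes infected (initial).
Round 2 — checking thresholds:
  Ben: 1 of 3 neighbours < 3, holds.
  Fay: 1 of 2 neighbours ≥ 1, becomes infected.
  Hana: 1 of 4 neighbours ≥ 1, becomes infected.
Round 3 — checking thresholds:
  Ben: 2 of 3 neighbours < 3, holds.
  Eli: 1 of 1 neighbours ≥ 1, becomes infected.
  Gus: 1 of 2 neighbours ≥ 1, becomes infected.
  Omar: 1 of 3 neighbours < 2, holds.
Round 4 — checking thresholds:
  Ben: 2 of 3 neighbours < 3, holds.
  Omar: 2 of 3 neighbours ≥ 2, becomes infected.
Round 5 — checking thresholds:
  Ben: 3 of 3 neighbours ≥ 3, becomes infected.
Round 6 — no new infections; cascade stops.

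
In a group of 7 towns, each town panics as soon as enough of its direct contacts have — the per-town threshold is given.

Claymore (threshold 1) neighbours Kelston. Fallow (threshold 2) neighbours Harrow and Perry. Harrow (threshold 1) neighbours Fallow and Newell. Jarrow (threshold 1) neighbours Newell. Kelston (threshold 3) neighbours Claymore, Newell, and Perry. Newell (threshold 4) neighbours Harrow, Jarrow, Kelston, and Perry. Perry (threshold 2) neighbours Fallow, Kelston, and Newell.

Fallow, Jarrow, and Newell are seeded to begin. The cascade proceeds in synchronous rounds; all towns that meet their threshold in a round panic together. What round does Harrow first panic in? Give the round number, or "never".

Round 1 — Fallow, Jarrow, Newell panic (initial).
Round 2 — checking thresholds:
  Harrow: 2 of 2 neighbours ≥ 1, panics.
  Kelston: 1 of 3 neighbours < 3, not yet.
  Perry: 2 of 3 neighbours ≥ 2, panics.
Round 3 — no new panics; cascade stops.

2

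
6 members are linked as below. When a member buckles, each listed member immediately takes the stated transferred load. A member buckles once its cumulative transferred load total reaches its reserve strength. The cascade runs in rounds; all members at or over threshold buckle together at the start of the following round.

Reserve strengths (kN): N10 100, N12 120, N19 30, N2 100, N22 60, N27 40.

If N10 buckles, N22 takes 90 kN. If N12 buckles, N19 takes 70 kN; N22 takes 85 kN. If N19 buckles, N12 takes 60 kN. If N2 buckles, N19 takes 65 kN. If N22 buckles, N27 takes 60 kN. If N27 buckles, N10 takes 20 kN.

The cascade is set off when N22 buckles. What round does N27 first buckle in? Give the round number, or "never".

Round 1 — N22 buckles (initial).
  N27: +60 → 60 ≥ 40
Round 2 — N27 buckles.
  N10: +20 → 20 < 100
No further bucklings.

2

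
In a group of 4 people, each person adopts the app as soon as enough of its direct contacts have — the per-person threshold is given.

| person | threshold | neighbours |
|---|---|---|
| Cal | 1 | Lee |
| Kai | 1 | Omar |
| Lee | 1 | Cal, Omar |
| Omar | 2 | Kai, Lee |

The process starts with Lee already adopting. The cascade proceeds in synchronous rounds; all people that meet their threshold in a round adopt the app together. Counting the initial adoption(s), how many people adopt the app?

2

Round 1 — Lee adopts the app (initial).
Round 2 — checking thresholds:
  Cal: 1 of 1 neighbours ≥ 1, adopts the app.
  Omar: 1 of 2 neighbours < 2, below threshold.
Round 3 — no new adoptions; cascade stops.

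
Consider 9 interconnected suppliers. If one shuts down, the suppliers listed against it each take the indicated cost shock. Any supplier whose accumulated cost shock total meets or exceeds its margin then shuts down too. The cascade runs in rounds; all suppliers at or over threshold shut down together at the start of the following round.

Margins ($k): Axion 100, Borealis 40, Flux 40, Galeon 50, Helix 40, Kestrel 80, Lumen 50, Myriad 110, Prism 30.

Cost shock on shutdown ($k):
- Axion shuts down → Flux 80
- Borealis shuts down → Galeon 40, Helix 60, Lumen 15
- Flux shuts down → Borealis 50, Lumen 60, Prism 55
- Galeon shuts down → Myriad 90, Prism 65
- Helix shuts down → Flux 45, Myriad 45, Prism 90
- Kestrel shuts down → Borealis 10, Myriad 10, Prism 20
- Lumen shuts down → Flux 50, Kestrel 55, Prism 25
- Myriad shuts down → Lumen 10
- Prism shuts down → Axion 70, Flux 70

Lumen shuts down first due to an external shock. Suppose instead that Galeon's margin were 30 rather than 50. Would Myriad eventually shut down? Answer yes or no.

yes

With Galeon's margin at 30:
Round 1 — Lumen shuts down (initial).
  Flux: +50 → 50 ≥ 40
  Kestrel: +55 → 55 < 80
  Prism: +25 → 25 < 30
Round 2 — Flux shuts down.
  Borealis: +50 → 50 ≥ 40
  Prism: +55 → 80 ≥ 30
Round 3 — Borealis, Prism shut down.
  Axion: +70 → 70 < 100
  Galeon: +40 → 40 ≥ 30
  Helix: +60 → 60 ≥ 40
Round 4 — Galeon, Helix shut down.
  Myriad: +90+45 → 135 ≥ 110
Round 5 — Myriad shuts down.
No further shutdowns.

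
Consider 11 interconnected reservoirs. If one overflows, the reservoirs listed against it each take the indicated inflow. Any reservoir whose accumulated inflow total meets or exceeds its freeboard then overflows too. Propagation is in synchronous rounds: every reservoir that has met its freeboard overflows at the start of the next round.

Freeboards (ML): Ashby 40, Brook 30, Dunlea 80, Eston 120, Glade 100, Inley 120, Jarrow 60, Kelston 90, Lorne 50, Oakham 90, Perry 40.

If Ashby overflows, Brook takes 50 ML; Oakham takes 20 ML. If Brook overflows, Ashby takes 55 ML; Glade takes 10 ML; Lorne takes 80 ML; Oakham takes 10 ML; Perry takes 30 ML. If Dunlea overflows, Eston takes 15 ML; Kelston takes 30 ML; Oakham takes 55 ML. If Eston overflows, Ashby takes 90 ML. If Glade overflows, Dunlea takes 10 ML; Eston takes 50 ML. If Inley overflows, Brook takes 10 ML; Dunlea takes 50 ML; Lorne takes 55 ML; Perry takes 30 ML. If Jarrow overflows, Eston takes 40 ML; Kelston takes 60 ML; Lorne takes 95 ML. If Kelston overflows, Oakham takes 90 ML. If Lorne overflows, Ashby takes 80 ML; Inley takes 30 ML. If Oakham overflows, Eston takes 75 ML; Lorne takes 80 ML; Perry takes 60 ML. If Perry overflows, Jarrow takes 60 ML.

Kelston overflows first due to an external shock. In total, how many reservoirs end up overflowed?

Round 1 — Kelston overflows (initial).
  Oakham: +90 → 90 ≥ 90
Round 2 — Oakham overflows.
  Eston: +75 → 75 < 120
  Lorne: +80 → 80 ≥ 50
  Perry: +60 → 60 ≥ 40
Round 3 — Lorne, Perry overflow.
  Ashby: +80 → 80 ≥ 40
  Inley: +30 → 30 < 120
  Jarrow: +60 → 60 ≥ 60
Round 4 — Ashby, Jarrow overflow.
  Brook: +50 → 50 ≥ 30
  Eston: +40 → 115 < 120
Round 5 — Brook overflows.
  Glade: +10 → 10 < 100
No further overflows.

7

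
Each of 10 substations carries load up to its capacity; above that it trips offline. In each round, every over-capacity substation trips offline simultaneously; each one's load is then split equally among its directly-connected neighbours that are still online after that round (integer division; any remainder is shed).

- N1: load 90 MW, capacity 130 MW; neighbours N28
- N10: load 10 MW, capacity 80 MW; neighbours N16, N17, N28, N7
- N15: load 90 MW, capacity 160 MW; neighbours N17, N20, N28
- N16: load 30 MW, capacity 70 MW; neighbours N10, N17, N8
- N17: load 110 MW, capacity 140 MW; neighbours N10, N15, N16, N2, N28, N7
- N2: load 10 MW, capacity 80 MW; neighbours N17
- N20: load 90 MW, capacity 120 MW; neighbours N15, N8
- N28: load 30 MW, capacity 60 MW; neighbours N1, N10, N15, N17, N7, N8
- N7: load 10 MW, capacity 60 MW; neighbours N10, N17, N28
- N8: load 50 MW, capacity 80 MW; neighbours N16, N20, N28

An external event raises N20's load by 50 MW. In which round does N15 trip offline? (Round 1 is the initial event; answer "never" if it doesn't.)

4

Round 1 — N20 at 140 > 120. N20 trips offline.
  N20 sheds 140 MW to N15, N8: 70 each.
    N15: 90+70 = 160 ≤ 160
    N8: 50+70 = 120 > 80
Round 2 — N8 trips offline.
  N8 sheds 120 MW to N16, N28: 60 each.
    N16: 30+60 = 90 > 70
    N28: 30+60 = 90 > 60
Round 3 — N16, N28 trip offline.
  N16 sheds 90 MW to N10, N17: 45 each.
    N10: 10+45 = 55 ≤ 80
    N17: 110+45 = 155 > 140
  N28 sheds 90 MW to N1, N10, N15, N17, N7: 18 each.
    N1: 90+18 = 108 ≤ 130
    N10: 55+18 = 73 ≤ 80
    N15: 160+18 = 178 > 160
    N17: 155+18 = 173 > 140
    N7: 10+18 = 28 ≤ 60
Round 4 — N15, N17 trip offline.
  N15 sheds 178 MW: no online neighbours, lost.
  N17 sheds 173 MW to N10, N2, N7: 57 each (2 lost).
    N10: 73+57 = 130 > 80
    N2: 10+57 = 67 ≤ 80
    N7: 28+57 = 85 > 60
Round 5 — N10, N7 trip offline.
  N10 sheds 130 MW: no online neighbours, lost.
  N7 sheds 85 MW: no online neighbours, lost.
No further trips.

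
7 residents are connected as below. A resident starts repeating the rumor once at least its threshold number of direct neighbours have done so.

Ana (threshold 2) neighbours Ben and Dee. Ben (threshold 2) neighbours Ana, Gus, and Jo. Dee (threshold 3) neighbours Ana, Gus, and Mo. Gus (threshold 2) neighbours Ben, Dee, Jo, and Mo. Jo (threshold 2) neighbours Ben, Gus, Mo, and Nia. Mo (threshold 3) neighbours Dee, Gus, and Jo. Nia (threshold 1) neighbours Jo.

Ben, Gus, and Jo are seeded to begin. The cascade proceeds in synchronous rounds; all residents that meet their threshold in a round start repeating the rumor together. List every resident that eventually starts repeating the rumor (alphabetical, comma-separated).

Ben, Gus, Jo, Nia

Round 1 — Ben, Gus, Jo start repeating the rumor (initial).
Round 2 — checking thresholds:
  Ana: 1 of 2 neighbours < 2, not yet.
  Dee: 1 of 3 neighbours < 3, not yet.
  Mo: 2 of 3 neighbours < 3, not yet.
  Nia: 1 of 1 neighbours ≥ 1, starts repeating the rumor.
Round 3 — no new spreads; cascade stops.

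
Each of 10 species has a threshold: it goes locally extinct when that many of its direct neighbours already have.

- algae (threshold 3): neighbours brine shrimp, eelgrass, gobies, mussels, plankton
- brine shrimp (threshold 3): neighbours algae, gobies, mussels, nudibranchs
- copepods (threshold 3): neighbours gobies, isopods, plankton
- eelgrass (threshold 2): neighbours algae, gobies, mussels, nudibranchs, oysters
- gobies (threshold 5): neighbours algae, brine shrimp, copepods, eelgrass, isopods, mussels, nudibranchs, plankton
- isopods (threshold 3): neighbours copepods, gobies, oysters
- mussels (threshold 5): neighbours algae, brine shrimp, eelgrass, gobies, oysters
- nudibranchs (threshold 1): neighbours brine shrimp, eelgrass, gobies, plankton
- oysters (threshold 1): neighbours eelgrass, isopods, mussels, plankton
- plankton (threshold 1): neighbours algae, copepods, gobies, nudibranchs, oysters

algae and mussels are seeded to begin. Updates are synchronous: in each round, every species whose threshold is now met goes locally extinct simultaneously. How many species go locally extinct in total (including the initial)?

Round 1 — algae, mussels go locally extinct (initial).
Round 2 — checking thresholds:
  brine shrimp: 2 of 4 neighbours < 3, below threshold.
  eelgrass: 2 of 5 neighbours ≥ 2, goes locally extinct.
  gobies: 2 of 8 neighbours < 5, below threshold.
  oysters: 1 of 4 neighbours ≥ 1, goes locally extinct.
  plankton: 1 of 5 neighbours ≥ 1, goes locally extinct.
Round 3 — checking thresholds:
  brine shrimp: 2 of 4 neighbours < 3, below threshold.
  copepods: 1 of 3 neighbours < 3, below threshold.
  gobies: 4 of 8 neighbours < 5, below threshold.
  isopods: 1 of 3 neighbours < 3, below threshold.
  nudibranchs: 2 of 4 neighbours ≥ 1, goes locally extinct.
Round 4 — checking thresholds:
  brine shrimp: 3 of 4 neighbours ≥ 3, goes locally extinct.
  copepods: 1 of 3 neighbours < 3, below threshold.
  gobies: 5 of 8 neighbours ≥ 5, goes locally extinct.
  isopods: 1 of 3 neighbours < 3, below threshold.
Round 5 — no new extinctions; cascade stops.

8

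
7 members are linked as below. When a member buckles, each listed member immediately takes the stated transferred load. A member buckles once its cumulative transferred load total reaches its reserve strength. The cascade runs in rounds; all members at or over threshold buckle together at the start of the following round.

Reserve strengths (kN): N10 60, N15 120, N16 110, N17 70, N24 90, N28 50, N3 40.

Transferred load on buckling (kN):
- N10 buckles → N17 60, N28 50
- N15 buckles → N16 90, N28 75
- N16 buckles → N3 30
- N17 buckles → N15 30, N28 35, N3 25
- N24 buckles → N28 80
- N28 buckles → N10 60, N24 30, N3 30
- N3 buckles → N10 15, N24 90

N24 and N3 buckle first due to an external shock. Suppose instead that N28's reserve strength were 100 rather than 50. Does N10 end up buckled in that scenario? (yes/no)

With N28's reserve strength at 100:
Round 1 — N24, N3 buckle (initial).
  N10: +15 → 15 < 60
  N28: +80 → 80 < 100
No further bucklings.

no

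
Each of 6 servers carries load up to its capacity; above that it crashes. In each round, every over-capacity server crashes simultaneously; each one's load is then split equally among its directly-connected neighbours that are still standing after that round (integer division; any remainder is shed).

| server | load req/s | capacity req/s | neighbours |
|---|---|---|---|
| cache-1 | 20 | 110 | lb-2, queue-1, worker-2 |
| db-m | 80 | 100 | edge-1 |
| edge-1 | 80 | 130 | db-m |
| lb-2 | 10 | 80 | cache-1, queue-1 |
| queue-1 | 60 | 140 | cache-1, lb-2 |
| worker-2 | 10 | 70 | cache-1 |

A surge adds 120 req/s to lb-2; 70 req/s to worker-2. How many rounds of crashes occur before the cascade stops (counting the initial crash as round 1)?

3

Round 1 — lb-2 at 130 > 80; worker-2 at 80 > 70. lb-2, worker-2 crash.
  lb-2 sheds 130 req/s to cache-1, queue-1: 65 each.
    cache-1: 20+65 = 85 ≤ 110
    queue-1: 60+65 = 125 ≤ 140
  worker-2 sheds 80 req/s to cache-1: 80 each.
    cache-1: 85+80 = 165 > 110
Round 2 — cache-1 crashes.
  cache-1 sheds 165 req/s to queue-1: 165 each.
    queue-1: 125+165 = 290 > 140
Round 3 — queue-1 crashes.
  queue-1 sheds 290 req/s: no online neighbours, lost.
No further crashes.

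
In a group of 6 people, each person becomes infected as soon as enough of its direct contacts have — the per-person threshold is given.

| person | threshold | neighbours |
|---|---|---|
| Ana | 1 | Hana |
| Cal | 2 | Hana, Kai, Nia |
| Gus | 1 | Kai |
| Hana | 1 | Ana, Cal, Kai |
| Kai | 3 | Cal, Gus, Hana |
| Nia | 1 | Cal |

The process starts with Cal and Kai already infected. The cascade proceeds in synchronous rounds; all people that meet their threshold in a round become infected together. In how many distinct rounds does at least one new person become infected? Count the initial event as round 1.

3

Round 1 — Cal, Kai become infected (initial).
Round 2 — checking thresholds:
  Gus: 1 of 1 neighbours ≥ 1, becomes infected.
  Hana: 2 of 3 neighbours ≥ 1, becomes infected.
  Nia: 1 of 1 neighbours ≥ 1, becomes infected.
Round 3 — checking thresholds:
  Ana: 1 of 1 neighbours ≥ 1, becomes infected.
Round 4 — no new infections; cascade stops.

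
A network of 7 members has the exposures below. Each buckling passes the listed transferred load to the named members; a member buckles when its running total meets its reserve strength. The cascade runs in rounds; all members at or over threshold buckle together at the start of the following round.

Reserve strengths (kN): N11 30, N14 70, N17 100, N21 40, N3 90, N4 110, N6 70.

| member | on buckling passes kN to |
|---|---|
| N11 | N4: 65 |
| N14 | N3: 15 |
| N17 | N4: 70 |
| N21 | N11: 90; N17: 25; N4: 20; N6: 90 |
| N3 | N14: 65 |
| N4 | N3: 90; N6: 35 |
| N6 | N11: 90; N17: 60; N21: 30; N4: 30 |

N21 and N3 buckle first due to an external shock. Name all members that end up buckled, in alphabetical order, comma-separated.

Round 1 — N21, N3 buckle (initial).
  N11: +90 → 90 ≥ 30
  N14: +65 → 65 < 70
  N17: +25 → 25 < 100
  N4: +20 → 20 < 110
  N6: +90 → 90 ≥ 70
Round 2 — N11, N6 buckle.
  N17: +60 → 85 < 100
  N4: +65+30 → 115 ≥ 110
Round 3 — N4 buckles.
No further bucklings.

N11, N21, N3, N4, N6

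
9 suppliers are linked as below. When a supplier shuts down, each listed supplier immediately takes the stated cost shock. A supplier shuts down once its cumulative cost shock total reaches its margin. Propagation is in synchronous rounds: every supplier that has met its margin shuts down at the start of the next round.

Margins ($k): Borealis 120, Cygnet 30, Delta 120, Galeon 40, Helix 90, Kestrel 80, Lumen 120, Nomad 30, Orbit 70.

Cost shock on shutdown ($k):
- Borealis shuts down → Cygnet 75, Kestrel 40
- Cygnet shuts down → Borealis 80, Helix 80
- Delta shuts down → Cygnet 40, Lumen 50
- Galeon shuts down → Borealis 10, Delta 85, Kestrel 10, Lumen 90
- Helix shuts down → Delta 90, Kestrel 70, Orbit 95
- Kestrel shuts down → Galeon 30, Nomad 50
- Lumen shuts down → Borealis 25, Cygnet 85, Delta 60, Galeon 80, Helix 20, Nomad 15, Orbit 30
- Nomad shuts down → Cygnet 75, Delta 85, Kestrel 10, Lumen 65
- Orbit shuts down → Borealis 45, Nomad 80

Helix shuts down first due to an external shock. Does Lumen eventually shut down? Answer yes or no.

no

Round 1 — Helix shuts down (initial).
  Delta: +90 → 90 < 120
  Kestrel: +70 → 70 < 80
  Orbit: +95 → 95 ≥ 70
Round 2 — Orbit shuts down.
  Borealis: +45 → 45 < 120
  Nomad: +80 → 80 ≥ 30
Round 3 — Nomad shuts down.
  Cygnet: +75 → 75 ≥ 30
  Delta: +85 → 175 ≥ 120
  Kestrel: +10 → 80 ≥ 80
  Lumen: +65 → 65 < 120
Round 4 — Cygnet, Delta, Kestrel shut down.
  Borealis: +80 → 125 ≥ 120
  Galeon: +30 → 30 < 40
  Lumen: +50 → 115 < 120
Round 5 — Borealis shuts down.
No further shutdowns.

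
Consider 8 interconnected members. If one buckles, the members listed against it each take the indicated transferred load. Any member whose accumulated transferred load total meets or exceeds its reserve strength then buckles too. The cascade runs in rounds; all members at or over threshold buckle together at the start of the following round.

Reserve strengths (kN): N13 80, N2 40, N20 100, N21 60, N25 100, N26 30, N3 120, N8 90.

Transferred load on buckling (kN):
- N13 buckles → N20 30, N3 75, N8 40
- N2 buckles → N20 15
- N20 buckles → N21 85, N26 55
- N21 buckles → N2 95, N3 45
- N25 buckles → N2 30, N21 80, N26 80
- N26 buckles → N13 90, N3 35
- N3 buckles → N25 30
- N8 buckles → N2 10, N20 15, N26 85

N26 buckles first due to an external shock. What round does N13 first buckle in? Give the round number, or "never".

2

Round 1 — N26 buckles (initial).
  N13: +90 → 90 ≥ 80
  N3: +35 → 35 < 120
Round 2 — N13 buckles.
  N20: +30 → 30 < 100
  N3: +75 → 110 < 120
  N8: +40 → 40 < 90
No further bucklings.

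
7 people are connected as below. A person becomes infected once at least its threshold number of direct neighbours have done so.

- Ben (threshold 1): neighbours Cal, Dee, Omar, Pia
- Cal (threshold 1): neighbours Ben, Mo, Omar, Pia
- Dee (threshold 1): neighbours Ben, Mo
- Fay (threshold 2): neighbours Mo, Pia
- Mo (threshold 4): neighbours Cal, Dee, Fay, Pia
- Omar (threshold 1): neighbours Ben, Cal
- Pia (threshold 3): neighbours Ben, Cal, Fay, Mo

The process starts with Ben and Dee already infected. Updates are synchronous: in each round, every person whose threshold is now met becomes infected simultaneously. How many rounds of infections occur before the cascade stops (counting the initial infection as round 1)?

Round 1 — Ben, Dee become infected (initial).
Round 2 — checking thresholds:
  Cal: 1 of 4 neighbours ≥ 1, becomes infected.
  Mo: 1 of 4 neighbours < 4, below threshold.
  Omar: 1 of 2 neighbours ≥ 1, becomes infected.
  Pia: 1 of 4 neighbours < 3, below threshold.
Round 3 — no new infections; cascade stops.

2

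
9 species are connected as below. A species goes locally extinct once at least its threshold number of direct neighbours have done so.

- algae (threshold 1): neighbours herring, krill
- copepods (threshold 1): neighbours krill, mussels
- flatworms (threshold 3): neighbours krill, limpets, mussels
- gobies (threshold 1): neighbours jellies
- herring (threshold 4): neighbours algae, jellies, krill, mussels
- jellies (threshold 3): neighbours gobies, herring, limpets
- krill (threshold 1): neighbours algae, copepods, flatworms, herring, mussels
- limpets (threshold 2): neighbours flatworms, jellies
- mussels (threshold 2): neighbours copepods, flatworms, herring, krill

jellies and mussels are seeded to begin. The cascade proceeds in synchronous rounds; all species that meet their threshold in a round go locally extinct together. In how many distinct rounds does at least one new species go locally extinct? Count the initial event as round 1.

4

Round 1 — jellies, mussels go locally extinct (initial).
Round 2 — checking thresholds:
  copepods: 1 of 2 neighbours ≥ 1, goes locally extinct.
  flatworms: 1 of 3 neighbours < 3, not yet.
  gobies: 1 of 1 neighbours ≥ 1, goes locally extinct.
  herring: 2 of 4 neighbours < 4, not yet.
  krill: 1 of 5 neighbours ≥ 1, goes locally extinct.
  limpets: 1 of 2 neighbours < 2, not yet.
Round 3 — checking thresholds:
  algae: 1 of 2 neighbours ≥ 1, goes locally extinct.
  flatworms: 2 of 3 neighbours < 3, not yet.
  herring: 3 of 4 neighbours < 4, not yet.
  limpets: 1 of 2 neighbours < 2, not yet.
Round 4 — checking thresholds:
  flatworms: 2 of 3 neighbours < 3, not yet.
  herring: 4 of 4 neighbours ≥ 4, goes locally extinct.
  limpets: 1 of 2 neighbours < 2, not yet.
Round 5 — no new extinctions; cascade stops.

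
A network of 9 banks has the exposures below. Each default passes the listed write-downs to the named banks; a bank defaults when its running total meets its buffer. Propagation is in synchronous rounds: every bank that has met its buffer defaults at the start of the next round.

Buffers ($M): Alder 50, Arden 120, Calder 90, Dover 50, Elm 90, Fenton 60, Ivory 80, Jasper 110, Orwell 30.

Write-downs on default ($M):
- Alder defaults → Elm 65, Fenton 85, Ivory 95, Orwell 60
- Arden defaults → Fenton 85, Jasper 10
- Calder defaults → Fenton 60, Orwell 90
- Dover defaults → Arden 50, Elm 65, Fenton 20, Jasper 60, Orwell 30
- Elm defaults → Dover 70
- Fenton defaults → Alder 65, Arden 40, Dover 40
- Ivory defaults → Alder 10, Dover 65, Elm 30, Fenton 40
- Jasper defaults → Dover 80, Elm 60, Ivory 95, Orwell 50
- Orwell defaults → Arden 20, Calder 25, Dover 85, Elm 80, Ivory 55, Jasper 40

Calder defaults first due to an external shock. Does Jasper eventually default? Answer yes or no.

Round 1 — Calder defaults (initial).
  Fenton: +60 → 60 ≥ 60
  Orwell: +90 → 90 ≥ 30
Round 2 — Fenton, Orwell default.
  Alder: +65 → 65 ≥ 50
  Arden: +40+20 → 60 < 120
  Dover: +40+85 → 125 ≥ 50
  Elm: +80 → 80 < 90
  Ivory: +55 → 55 < 80
  Jasper: +40 → 40 < 110
Round 3 — Alder, Dover default.
  Arden: +50 → 110 < 120
  Elm: +65+65 → 210 ≥ 90
  Ivory: +95 → 150 ≥ 80
  Jasper: +60 → 100 < 110
Round 4 — Elm, Ivory default.
No further defaults.

no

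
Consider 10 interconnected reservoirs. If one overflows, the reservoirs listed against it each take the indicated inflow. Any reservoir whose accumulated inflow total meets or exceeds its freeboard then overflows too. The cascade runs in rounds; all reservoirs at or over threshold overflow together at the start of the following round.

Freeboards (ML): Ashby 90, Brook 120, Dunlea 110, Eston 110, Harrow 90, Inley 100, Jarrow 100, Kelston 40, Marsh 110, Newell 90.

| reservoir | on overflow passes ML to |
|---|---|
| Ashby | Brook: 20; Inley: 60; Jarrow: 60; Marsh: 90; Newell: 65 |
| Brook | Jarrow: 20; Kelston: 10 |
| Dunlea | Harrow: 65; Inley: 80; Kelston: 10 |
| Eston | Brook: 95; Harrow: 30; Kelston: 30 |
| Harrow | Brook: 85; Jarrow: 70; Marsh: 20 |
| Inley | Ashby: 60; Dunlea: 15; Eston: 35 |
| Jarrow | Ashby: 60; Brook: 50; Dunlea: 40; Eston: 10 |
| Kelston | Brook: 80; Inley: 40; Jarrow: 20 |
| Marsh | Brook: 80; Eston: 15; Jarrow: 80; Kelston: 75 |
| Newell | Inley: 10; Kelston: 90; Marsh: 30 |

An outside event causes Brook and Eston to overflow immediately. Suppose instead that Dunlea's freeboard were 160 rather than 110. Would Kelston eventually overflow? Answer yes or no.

yes

With Dunlea's freeboard at 160:
Round 1 — Brook, Eston overflow (initial).
  Harrow: +30 → 30 < 90
  Jarrow: +20 → 20 < 100
  Kelston: +10+30 → 40 ≥ 40
Round 2 — Kelston overflows.
  Inley: +40 → 40 < 100
  Jarrow: +20 → 40 < 100
No further overflows.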